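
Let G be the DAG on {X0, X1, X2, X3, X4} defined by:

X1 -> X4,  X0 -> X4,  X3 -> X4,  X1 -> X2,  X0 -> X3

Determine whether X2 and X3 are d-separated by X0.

There are 2 undirected paths between X2 and X3; checking each against the conditioning set {X0}:
Path 1: X2 ← X1 → X4 ← X3
  X4 is a collider here and neither X4 nor any of its descendants is conditioned on, so the collider stays closed — the path is blocked at X4.
Path 2: X2 ← X1 → X4 ← X0 → X3
  X4 is a collider here and neither X4 nor any of its descendants is conditioned on, so the collider stays closed — the path is blocked at X4.
All paths are blocked; X2 ⊥ X3 | {X0} holds.

Yes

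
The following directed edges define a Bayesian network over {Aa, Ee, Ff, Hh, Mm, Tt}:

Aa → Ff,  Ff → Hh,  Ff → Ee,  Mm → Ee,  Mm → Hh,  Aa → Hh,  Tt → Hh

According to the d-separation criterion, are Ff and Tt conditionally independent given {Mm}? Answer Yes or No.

3 paths connect Ff and Tt; each must be blocked for d-separation to hold:
Path 1: Ff → Hh ← Tt
  Hh is a collider here and neither Hh nor any of its descendants is conditioned on, so the collider stays closed — the path is blocked at Hh.
Path 2: Ff ← Aa → Hh ← Tt
  Hh is a collider here and neither Hh nor any of its descendants is conditioned on, so the collider stays closed — the path is blocked at Hh.
Path 3: Ff → Ee ← Mm → Hh ← Tt
  Ee is a collider here and neither Ee nor any of its descendants is conditioned on, so the collider stays closed — the path is blocked at Ee.
Every path is blocked, so Ff and Tt are d-separated given {Mm}.

Yes — Ff and Tt are d-separated given {Mm}.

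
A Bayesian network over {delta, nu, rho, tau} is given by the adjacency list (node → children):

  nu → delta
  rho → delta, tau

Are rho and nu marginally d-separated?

Yes

Only one path connects rho and nu:
  1. rho → delta ← nu — delta:collider[blocks] ⇒ blocked
Since every path is blocked, d-separation holds.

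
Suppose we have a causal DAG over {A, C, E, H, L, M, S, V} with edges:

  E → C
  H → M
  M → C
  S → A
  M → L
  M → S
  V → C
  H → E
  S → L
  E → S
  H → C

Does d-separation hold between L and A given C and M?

No

Enumerating the 6 paths from L to A and testing each for blocking by {C, M}:
Path 1: L ← M → C ← H → E → S → A
  M is a fork here and M is conditioned on, so the path is blocked at M.
Path 2: L ← M → C ← E → S → A
  M is a fork here and M is conditioned on, so the path is blocked at M.
Path 3: L ← M ← H → C ← E → S → A
  M is a chain here and M is conditioned on, so the path is blocked at M.
Path 4: L ← M ← H → E → S → A
  M is a chain here and M is conditioned on, so the path is blocked at M.
Path 5: L ← M → S → A
  M is a fork here and M is conditioned on, so the path is blocked at M.
Path 6: L ← S → A
  S is a fork and S is not conditioned on — no node blocks this path, so it is active.
Since the path L ← S → A is active, L and A are not d-separated given {C, M}.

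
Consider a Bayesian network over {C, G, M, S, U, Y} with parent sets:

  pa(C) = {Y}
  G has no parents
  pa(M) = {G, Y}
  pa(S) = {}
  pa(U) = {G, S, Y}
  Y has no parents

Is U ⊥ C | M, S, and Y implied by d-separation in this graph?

Yes

Enumerating the 2 paths from U to C and testing each for blocking by {M, S, Y}:
Path 1: U ← G → M ← Y → C
  Y is a fork here and Y is conditioned on, so the path is blocked at Y.
Path 2: U ← Y → C
  Y is a fork here and Y is conditioned on, so the path is blocked at Y.
All paths are blocked; U ⊥ C | {M, S, Y} holds.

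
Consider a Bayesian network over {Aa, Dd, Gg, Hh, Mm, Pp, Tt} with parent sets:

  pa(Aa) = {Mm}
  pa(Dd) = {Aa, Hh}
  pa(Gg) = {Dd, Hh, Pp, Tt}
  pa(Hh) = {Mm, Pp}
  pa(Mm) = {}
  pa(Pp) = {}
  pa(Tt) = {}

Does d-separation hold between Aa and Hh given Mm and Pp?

Yes

Enumerating the 4 paths from Aa to Hh and testing each for blocking by {Mm, Pp}:
  1. Aa → Dd → Gg ← Hh — Dd:chain[open]; Gg:collider[blocks] ⇒ blocked
  2. Aa → Dd → Gg ← Pp → Hh — Dd:chain[open]; Gg:collider[blocks]; Pp:fork[blocks] ⇒ blocked
  3. Aa → Dd ← Hh — Dd:collider[blocks] ⇒ blocked
  4. Aa ← Mm → Hh — Mm:fork[blocks] ⇒ blocked
All paths are blocked; Aa ⊥ Hh | {Mm, Pp} holds.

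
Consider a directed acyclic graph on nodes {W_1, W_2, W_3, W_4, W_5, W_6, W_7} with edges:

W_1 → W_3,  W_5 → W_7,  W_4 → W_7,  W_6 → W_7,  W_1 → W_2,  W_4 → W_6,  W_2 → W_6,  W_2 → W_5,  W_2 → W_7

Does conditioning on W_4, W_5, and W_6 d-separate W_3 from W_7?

No

We examine all 4 paths between W_3 and W_7:
  1. W_3 ← W_1 → W_2 → W_7 — W_1:fork[open]; W_2:chain[open] ⇒ active
  2. W_3 ← W_1 → W_2 → W_5 → W_7 — W_1:fork[open]; W_2:chain[open]; W_5:chain[blocks] ⇒ blocked
  3. W_3 ← W_1 → W_2 → W_6 → W_7 — W_1:fork[open]; W_2:chain[open]; W_6:chain[blocks] ⇒ blocked
  4. W_3 ← W_1 → W_2 → W_6 ← W_4 → W_7 — W_1:fork[open]; W_2:chain[open]; W_6:collider[open]; W_4:fork[blocks] ⇒ blocked
Since the path W_3 ← W_1 → W_2 → W_7 is active, W_3 and W_7 are not d-separated given {W_4, W_5, W_6}.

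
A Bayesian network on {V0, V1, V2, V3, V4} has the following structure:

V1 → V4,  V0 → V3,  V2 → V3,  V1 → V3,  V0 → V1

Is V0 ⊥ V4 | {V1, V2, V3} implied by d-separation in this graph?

There are 2 undirected paths between V0 and V4; checking each against the conditioning set {V1, V2, V3}:
Path 1: V0 → V3 ← V1 → V4
  V1 is a fork here and V1 is conditioned on, so the path is blocked at V1.
Path 2: V0 → V1 → V4
  V1 is a chain here and V1 is conditioned on, so the path is blocked at V1.
All paths are blocked; V0 ⊥ V4 | {V1, V2, V3} holds.

Yes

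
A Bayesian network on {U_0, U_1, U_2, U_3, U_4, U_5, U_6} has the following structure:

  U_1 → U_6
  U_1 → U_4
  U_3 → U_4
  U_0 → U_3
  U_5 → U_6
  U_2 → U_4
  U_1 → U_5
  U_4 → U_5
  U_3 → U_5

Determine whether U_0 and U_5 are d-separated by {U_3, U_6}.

Yes

We examine all 4 paths between U_0 and U_5:
  1. U_0 → U_3 → U_5 — U_3:chain[blocks] ⇒ blocked
  2. U_0 → U_3 → U_4 → U_5 — U_3:chain[blocks]; U_4:chain[open] ⇒ blocked
  3. U_0 → U_3 → U_4 ← U_1 → U_5 — U_3:chain[blocks]; U_4:collider[open]; U_1:fork[open] ⇒ blocked
  4. U_0 → U_3 → U_4 ← U_1 → U_6 ← U_5 — U_3:chain[blocks]; U_4:collider[open]; U_1:fork[open]; U_6:collider[open] ⇒ blocked
Since every path is blocked, d-separation holds.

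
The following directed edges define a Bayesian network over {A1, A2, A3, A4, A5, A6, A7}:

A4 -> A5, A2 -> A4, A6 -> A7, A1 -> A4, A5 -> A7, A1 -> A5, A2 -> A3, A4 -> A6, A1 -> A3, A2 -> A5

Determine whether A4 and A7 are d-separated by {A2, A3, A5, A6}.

Yes — A4 and A7 are d-separated given {A2, A3, A5, A6}.

6 paths connect A4 and A7; each must be blocked for d-separation to hold:
  1. A4 ← A2 → A3 ← A1 → A5 → A7 — A2:fork[blocks]; A3:collider[open]; A1:fork[open]; A5:chain[blocks] ⇒ blocked
  2. A4 ← A2 → A5 → A7 — A2:fork[blocks]; A5:chain[blocks] ⇒ blocked
  3. A4 → A6 → A7 — A6:chain[blocks] ⇒ blocked
  4. A4 ← A1 → A3 ← A2 → A5 → A7 — A1:fork[open]; A3:collider[open]; A2:fork[blocks]; A5:chain[blocks] ⇒ blocked
  5. A4 ← A1 → A5 → A7 — A1:fork[open]; A5:chain[blocks] ⇒ blocked
  6. A4 → A5 → A7 — A5:chain[blocks] ⇒ blocked
Every path is blocked, so A4 and A7 are d-separated given {A2, A3, A5, A6}.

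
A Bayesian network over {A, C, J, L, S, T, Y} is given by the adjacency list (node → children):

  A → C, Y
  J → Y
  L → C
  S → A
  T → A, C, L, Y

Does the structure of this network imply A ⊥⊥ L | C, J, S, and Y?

There are 6 undirected paths between A and L; checking each against the conditioning set {C, J, S, Y}:
  1. A → Y ← T → L — Y:collider[open]; T:fork[open] ⇒ active
  2. A → Y ← T → C ← L — Y:collider[open]; T:fork[open]; C:collider[open] ⇒ active
  3. A ← T → L — T:fork[open] ⇒ active
  4. A ← T → C ← L — T:fork[open]; C:collider[open] ⇒ active
  5. A → C ← L — C:collider[open] ⇒ active
  6. A → C ← T → L — C:collider[open]; T:fork[open] ⇒ active
At least one path is unblocked, so d-separation fails.

No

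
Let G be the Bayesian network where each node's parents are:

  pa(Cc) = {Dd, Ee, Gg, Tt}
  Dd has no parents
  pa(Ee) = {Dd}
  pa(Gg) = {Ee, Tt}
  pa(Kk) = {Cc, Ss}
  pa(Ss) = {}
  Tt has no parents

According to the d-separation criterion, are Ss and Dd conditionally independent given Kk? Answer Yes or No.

No — Ss and Dd are not d-separated given {Kk}.

There are 4 undirected paths between Ss and Dd; checking each against the conditioning set {Kk}:
Path 1: Ss → Kk ← Cc ← Dd
  Kk is a collider and Kk is conditioned on, which opens it; Cc is a chain and Cc is not conditioned on — no node blocks this path, so it is active.
Path 2: Ss → Kk ← Cc ← Ee ← Dd
  Kk is a collider and Kk is conditioned on, which opens it; Cc is a chain and Cc is not conditioned on; Ee is a chain and Ee is not conditioned on — no node blocks this path, so it is active.
Path 3: Ss → Kk ← Cc ← Gg ← Ee ← Dd
  Kk is a collider and Kk is conditioned on, which opens it; Cc is a chain and Cc is not conditioned on; Gg is a chain and Gg is not conditioned on; Ee is a chain and Ee is not conditioned on — no node blocks this path, so it is active.
Path 4: Ss → Kk ← Cc ← Tt → Gg ← Ee ← Dd
  Kk is a collider and Kk is conditioned on, which opens it; Cc is a chain and Cc is not conditioned on; Tt is a fork and Tt is not conditioned on; Gg is a collider and its descendant Kk is conditioned on, which opens it; Ee is a chain and Ee is not conditioned on — no node blocks this path, so it is active.
Because an active path exists, Ss and Dd are not d-separated.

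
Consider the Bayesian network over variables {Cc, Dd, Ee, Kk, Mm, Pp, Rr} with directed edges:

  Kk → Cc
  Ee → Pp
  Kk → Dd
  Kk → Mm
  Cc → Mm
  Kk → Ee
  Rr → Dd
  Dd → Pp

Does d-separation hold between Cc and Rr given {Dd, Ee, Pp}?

No

Enumerating the 4 paths from Cc to Rr and testing each for blocking by {Dd, Ee, Pp}:
Path 1: Cc ← Kk → Ee → Pp ← Dd ← Rr
  Ee is a chain here and Ee is conditioned on, so the path is blocked at Ee.
Path 2: Cc ← Kk → Dd ← Rr
  Kk is a fork and Kk is not conditioned on; Dd is a collider and Dd is conditioned on, which opens it — no node blocks this path, so it is active.
Path 3: Cc → Mm ← Kk → Ee → Pp ← Dd ← Rr
  Mm is a collider here and neither Mm nor any of its descendants is conditioned on, so the collider stays closed — the path is blocked at Mm.
Path 4: Cc → Mm ← Kk → Dd ← Rr
  Mm is a collider here and neither Mm nor any of its descendants is conditioned on, so the collider stays closed — the path is blocked at Mm.
At least one path is unblocked, so d-separation fails.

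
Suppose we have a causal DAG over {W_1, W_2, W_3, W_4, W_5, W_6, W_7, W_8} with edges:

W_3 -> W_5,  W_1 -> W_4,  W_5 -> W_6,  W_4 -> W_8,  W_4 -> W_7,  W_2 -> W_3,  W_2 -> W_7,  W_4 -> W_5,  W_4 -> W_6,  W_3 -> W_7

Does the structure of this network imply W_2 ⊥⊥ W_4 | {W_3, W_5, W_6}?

Enumerating the 6 paths from W_2 to W_4 and testing each for blocking by {W_3, W_5, W_6}:
Path 1: W_2 → W_7 ← W_3 → W_5 → W_6 ← W_4
  W_7 is a collider here and neither W_7 nor any of its descendants is conditioned on, so the collider stays closed — the path is blocked at W_7.
Path 2: W_2 → W_7 ← W_3 → W_5 ← W_4
  W_7 is a collider here and neither W_7 nor any of its descendants is conditioned on, so the collider stays closed — the path is blocked at W_7.
Path 3: W_2 → W_7 ← W_4
  W_7 is a collider here and neither W_7 nor any of its descendants is conditioned on, so the collider stays closed — the path is blocked at W_7.
Path 4: W_2 → W_3 → W_7 ← W_4
  W_3 is a chain here and W_3 is conditioned on, so the path is blocked at W_3.
Path 5: W_2 → W_3 → W_5 → W_6 ← W_4
  W_3 is a chain here and W_3 is conditioned on, so the path is blocked at W_3.
Path 6: W_2 → W_3 → W_5 ← W_4
  W_3 is a chain here and W_3 is conditioned on, so the path is blocked at W_3.
All paths are blocked; W_2 ⊥ W_4 | {W_3, W_5, W_6} holds.

Yes — W_2 and W_4 are d-separated given {W_3, W_5, W_6}.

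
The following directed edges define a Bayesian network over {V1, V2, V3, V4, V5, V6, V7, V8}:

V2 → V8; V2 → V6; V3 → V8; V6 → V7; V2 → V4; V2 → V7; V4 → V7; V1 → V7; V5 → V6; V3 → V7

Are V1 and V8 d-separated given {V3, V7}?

4 paths connect V1 and V8; each must be blocked for d-separation to hold:
  1. V1 → V7 ← V3 → V8 — V7:collider[open]; V3:fork[blocks] ⇒ blocked
  2. V1 → V7 ← V6 ← V2 → V8 — V7:collider[open]; V6:chain[open]; V2:fork[open] ⇒ active
  3. V1 → V7 ← V4 ← V2 → V8 — V7:collider[open]; V4:chain[open]; V2:fork[open] ⇒ active
  4. V1 → V7 ← V2 → V8 — V7:collider[open]; V2:fork[open] ⇒ active
At least one path is unblocked, so d-separation fails.

No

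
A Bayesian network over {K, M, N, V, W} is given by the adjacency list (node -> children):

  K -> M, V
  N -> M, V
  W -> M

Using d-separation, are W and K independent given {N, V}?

Enumerating the 2 paths from W to K and testing each for blocking by {N, V}:
Path 1: W → M ← N → V ← K
  M is a collider here and neither M nor any of its descendants is conditioned on, so the collider stays closed — the path is blocked at M.
Path 2: W → M ← K
  M is a collider here and neither M nor any of its descendants is conditioned on, so the collider stays closed — the path is blocked at M.
Since every path is blocked, d-separation holds.

Yes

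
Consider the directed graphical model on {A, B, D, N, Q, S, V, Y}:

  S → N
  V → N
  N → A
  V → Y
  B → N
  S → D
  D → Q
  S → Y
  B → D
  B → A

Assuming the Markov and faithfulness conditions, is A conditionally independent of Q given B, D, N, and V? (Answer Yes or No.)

Enumerating the 6 paths from A to Q and testing each for blocking by {B, D, N, V}:
Path 1: A ← B → D → Q
  B is a fork here and B is conditioned on, so the path is blocked at B.
Path 2: A ← B → N ← V → Y ← S → D → Q
  B is a fork here and B is conditioned on, so the path is blocked at B.
Path 3: A ← B → N ← S → D → Q
  B is a fork here and B is conditioned on, so the path is blocked at B.
Path 4: A ← N ← B → D → Q
  N is a chain here and N is conditioned on, so the path is blocked at N.
Path 5: A ← N ← V → Y ← S → D → Q
  N is a chain here and N is conditioned on, so the path is blocked at N.
Path 6: A ← N ← S → D → Q
  N is a chain here and N is conditioned on, so the path is blocked at N.
Since every path is blocked, d-separation holds.

Yes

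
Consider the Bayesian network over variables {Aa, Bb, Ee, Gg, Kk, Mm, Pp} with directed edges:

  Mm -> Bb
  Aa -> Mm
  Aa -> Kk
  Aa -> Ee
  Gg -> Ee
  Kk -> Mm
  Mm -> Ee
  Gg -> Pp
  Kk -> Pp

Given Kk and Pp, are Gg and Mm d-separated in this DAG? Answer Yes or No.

6 paths connect Gg and Mm; each must be blocked for d-separation to hold:
Path 1: Gg → Pp ← Kk → Mm
  Kk is a fork here and Kk is conditioned on, so the path is blocked at Kk.
Path 2: Gg → Pp ← Kk ← Aa → Mm
  Kk is a chain here and Kk is conditioned on, so the path is blocked at Kk.
Path 3: Gg → Pp ← Kk ← Aa → Ee ← Mm
  Kk is a chain here and Kk is conditioned on, so the path is blocked at Kk.
Path 4: Gg → Ee ← Mm
  Ee is a collider here and neither Ee nor any of its descendants is conditioned on, so the collider stays closed — the path is blocked at Ee.
Path 5: Gg → Ee ← Aa → Kk → Mm
  Ee is a collider here and neither Ee nor any of its descendants is conditioned on, so the collider stays closed — the path is blocked at Ee.
Path 6: Gg → Ee ← Aa → Mm
  Ee is a collider here and neither Ee nor any of its descendants is conditioned on, so the collider stays closed — the path is blocked at Ee.
Every path is blocked, so Gg and Mm are d-separated given {Kk, Pp}.

Yes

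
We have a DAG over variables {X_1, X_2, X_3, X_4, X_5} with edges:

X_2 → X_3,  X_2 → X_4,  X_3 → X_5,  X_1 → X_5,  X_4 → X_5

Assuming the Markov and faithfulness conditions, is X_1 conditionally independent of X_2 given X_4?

Yes

There are 2 undirected paths between X_1 and X_2; checking each against the conditioning set {X_4}:
Path 1: X_1 → X_5 ← X_4 ← X_2
  X_5 is a collider here and neither X_5 nor any of its descendants is conditioned on, so the collider stays closed — the path is blocked at X_5.
Path 2: X_1 → X_5 ← X_3 ← X_2
  X_5 is a collider here and neither X_5 nor any of its descendants is conditioned on, so the collider stays closed — the path is blocked at X_5.
All paths are blocked; X_1 ⊥ X_2 | {X_4} holds.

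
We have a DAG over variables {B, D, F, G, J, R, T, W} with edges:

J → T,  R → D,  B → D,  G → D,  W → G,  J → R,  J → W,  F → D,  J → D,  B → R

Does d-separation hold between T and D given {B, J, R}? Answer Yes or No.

Yes

4 paths connect T and D; each must be blocked for d-separation to hold:
Path 1: T ← J → R ← B → D
  J is a fork here and J is conditioned on, so the path is blocked at J.
Path 2: T ← J → R → D
  J is a fork here and J is conditioned on, so the path is blocked at J.
Path 3: T ← J → D
  J is a fork here and J is conditioned on, so the path is blocked at J.
Path 4: T ← J → W → G → D
  J is a fork here and J is conditioned on, so the path is blocked at J.
All paths are blocked; T ⊥ D | {B, J, R} holds.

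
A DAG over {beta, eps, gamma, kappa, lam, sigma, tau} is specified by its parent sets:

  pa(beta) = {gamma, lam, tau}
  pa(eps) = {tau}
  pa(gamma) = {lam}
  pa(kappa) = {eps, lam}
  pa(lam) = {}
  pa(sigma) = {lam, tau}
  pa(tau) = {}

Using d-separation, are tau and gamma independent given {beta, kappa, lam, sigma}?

No

We examine all 6 paths between tau and gamma:
  1. tau → beta ← lam → gamma — beta:collider[open]; lam:fork[blocks] ⇒ blocked
  2. tau → beta ← gamma — beta:collider[open] ⇒ active
  3. tau → sigma ← lam → gamma — sigma:collider[open]; lam:fork[blocks] ⇒ blocked
  4. tau → sigma ← lam → beta ← gamma — sigma:collider[open]; lam:fork[blocks]; beta:collider[open] ⇒ blocked
  5. tau → eps → kappa ← lam → gamma — eps:chain[open]; kappa:collider[open]; lam:fork[blocks] ⇒ blocked
  6. tau → eps → kappa ← lam → beta ← gamma — eps:chain[open]; kappa:collider[open]; lam:fork[blocks]; beta:collider[open] ⇒ blocked
Since the path tau → beta ← gamma is active, tau and gamma are not d-separated given {beta, kappa, lam, sigma}.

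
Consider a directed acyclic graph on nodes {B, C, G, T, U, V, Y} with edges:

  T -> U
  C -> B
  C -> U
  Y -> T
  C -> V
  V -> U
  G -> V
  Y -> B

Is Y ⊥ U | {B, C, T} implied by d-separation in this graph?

3 paths connect Y and U; each must be blocked for d-separation to hold:
Path 1: Y → B ← C → U
  C is a fork here and C is conditioned on, so the path is blocked at C.
Path 2: Y → B ← C → V → U
  C is a fork here and C is conditioned on, so the path is blocked at C.
Path 3: Y → T → U
  T is a chain here and T is conditioned on, so the path is blocked at T.
Every path is blocked, so Y and U are d-separated given {B, C, T}.

Yes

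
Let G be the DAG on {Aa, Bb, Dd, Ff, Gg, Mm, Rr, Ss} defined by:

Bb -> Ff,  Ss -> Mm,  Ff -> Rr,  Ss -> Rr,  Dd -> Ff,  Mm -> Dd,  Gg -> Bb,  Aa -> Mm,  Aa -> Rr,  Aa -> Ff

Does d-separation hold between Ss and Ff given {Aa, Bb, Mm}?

Yes

We examine all 6 paths between Ss and Ff:
Path 1: Ss → Mm → Dd → Ff
  Mm is a chain here and Mm is conditioned on, so the path is blocked at Mm.
Path 2: Ss → Mm ← Aa → Ff
  Aa is a fork here and Aa is conditioned on, so the path is blocked at Aa.
Path 3: Ss → Mm ← Aa → Rr ← Ff
  Aa is a fork here and Aa is conditioned on, so the path is blocked at Aa.
Path 4: Ss → Rr ← Ff
  Rr is a collider here and neither Rr nor any of its descendants is conditioned on, so the collider stays closed — the path is blocked at Rr.
Path 5: Ss → Rr ← Aa → Ff
  Rr is a collider here and neither Rr nor any of its descendants is conditioned on, so the collider stays closed — the path is blocked at Rr.
Path 6: Ss → Rr ← Aa → Mm → Dd → Ff
  Rr is a collider here and neither Rr nor any of its descendants is conditioned on, so the collider stays closed — the path is blocked at Rr.
All paths are blocked; Ss ⊥ Ff | {Aa, Bb, Mm} holds.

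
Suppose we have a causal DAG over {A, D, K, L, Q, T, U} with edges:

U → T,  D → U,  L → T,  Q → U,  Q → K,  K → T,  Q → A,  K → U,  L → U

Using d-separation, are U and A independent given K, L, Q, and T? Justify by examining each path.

There are 4 undirected paths between U and A; checking each against the conditioning set {K, L, Q, T}:
Path 1: U ← L → T ← K ← Q → A
  L is a fork here and L is conditioned on, so the path is blocked at L.
Path 2: U → T ← K ← Q → A
  K is a chain here and K is conditioned on, so the path is blocked at K.
Path 3: U ← K ← Q → A
  K is a chain here and K is conditioned on, so the path is blocked at K.
Path 4: U ← Q → A
  Q is a fork here and Q is conditioned on, so the path is blocked at Q.
All paths are blocked; U ⊥ A | {K, L, Q, T} holds.

Yes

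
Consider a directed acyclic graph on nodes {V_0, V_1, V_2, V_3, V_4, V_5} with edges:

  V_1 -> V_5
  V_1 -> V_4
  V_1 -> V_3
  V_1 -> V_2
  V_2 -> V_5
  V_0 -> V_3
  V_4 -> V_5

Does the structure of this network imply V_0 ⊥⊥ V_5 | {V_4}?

Yes

3 paths connect V_0 and V_5; each must be blocked for d-separation to hold:
Path 1: V_0 → V_3 ← V_1 → V_4 → V_5
  V_3 is a collider here and neither V_3 nor any of its descendants is conditioned on, so the collider stays closed — the path is blocked at V_3.
Path 2: V_0 → V_3 ← V_1 → V_2 → V_5
  V_3 is a collider here and neither V_3 nor any of its descendants is conditioned on, so the collider stays closed — the path is blocked at V_3.
Path 3: V_0 → V_3 ← V_1 → V_5
  V_3 is a collider here and neither V_3 nor any of its descendants is conditioned on, so the collider stays closed — the path is blocked at V_3.
All paths are blocked; V_0 ⊥ V_5 | {V_4} holds.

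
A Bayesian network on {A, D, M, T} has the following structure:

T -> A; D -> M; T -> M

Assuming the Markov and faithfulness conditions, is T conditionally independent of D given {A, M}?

Only one path connects T and D:
Path 1: T → M ← D
  M is a collider and M is conditioned on, which opens it — no node blocks this path, so it is active.
Since the path T → M ← D is active, T and D are not d-separated given {A, M}.

No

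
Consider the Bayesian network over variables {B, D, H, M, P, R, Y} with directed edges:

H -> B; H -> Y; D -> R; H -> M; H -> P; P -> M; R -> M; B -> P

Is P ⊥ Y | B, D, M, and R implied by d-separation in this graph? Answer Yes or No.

No

We examine all 3 paths between P and Y:
  1. P → M ← H → Y — M:collider[open]; H:fork[open] ⇒ active
  2. P ← H → Y — H:fork[open] ⇒ active
  3. P ← B ← H → Y — B:chain[blocks]; H:fork[open] ⇒ blocked
At least one path is unblocked, so d-separation fails.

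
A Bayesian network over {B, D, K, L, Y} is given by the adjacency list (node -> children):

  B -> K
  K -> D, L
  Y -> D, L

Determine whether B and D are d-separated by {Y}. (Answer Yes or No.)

2 paths connect B and D; each must be blocked for d-separation to hold:
Path 1: B → K → L ← Y → D
  L is a collider here and neither L nor any of its descendants is conditioned on, so the collider stays closed — the path is blocked at L.
Path 2: B → K → D
  K is a chain and K is not conditioned on — no node blocks this path, so it is active.
Because an active path exists, B and D are not d-separated.

No — B and D are not d-separated given {Y}.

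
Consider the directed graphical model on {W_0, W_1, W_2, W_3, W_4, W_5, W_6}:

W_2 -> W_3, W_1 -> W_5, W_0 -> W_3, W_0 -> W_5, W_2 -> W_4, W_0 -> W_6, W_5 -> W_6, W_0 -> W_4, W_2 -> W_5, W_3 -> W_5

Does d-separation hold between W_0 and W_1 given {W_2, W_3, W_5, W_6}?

Enumerating the 6 paths from W_0 to W_1 and testing each for blocking by {W_2, W_3, W_5, W_6}:
  1. W_0 → W_5 ← W_1 — W_5:collider[open] ⇒ active
  2. W_0 → W_6 ← W_5 ← W_1 — W_6:collider[open]; W_5:chain[blocks] ⇒ blocked
  3. W_0 → W_3 ← W_2 → W_5 ← W_1 — W_3:collider[open]; W_2:fork[blocks]; W_5:collider[open] ⇒ blocked
  4. W_0 → W_3 → W_5 ← W_1 — W_3:chain[blocks]; W_5:collider[open] ⇒ blocked
  5. W_0 → W_4 ← W_2 → W_5 ← W_1 — W_4:collider[blocks]; W_2:fork[blocks]; W_5:collider[open] ⇒ blocked
  6. W_0 → W_4 ← W_2 → W_3 → W_5 ← W_1 — W_4:collider[blocks]; W_2:fork[blocks]; W_3:chain[blocks]; W_5:collider[open] ⇒ blocked
At least one path is unblocked, so d-separation fails.

No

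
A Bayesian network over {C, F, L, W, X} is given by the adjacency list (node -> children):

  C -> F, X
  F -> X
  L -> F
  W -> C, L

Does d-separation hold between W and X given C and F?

Yes

4 paths connect W and X; each must be blocked for d-separation to hold:
Path 1: W → C → X
  C is a chain here and C is conditioned on, so the path is blocked at C.
Path 2: W → C → F → X
  C is a chain here and C is conditioned on, so the path is blocked at C.
Path 3: W → L → F → X
  F is a chain here and F is conditioned on, so the path is blocked at F.
Path 4: W → L → F ← C → X
  C is a fork here and C is conditioned on, so the path is blocked at C.
Since every path is blocked, d-separation holds.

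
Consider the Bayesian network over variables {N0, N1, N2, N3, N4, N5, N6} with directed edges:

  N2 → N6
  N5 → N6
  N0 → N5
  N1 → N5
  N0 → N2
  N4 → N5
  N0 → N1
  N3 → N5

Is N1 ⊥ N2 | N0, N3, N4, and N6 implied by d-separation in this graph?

There are 4 undirected paths between N1 and N2; checking each against the conditioning set {N0, N3, N4, N6}:
  1. N1 → N5 → N6 ← N2 — N5:chain[open]; N6:collider[open] ⇒ active
  2. N1 → N5 ← N0 → N2 — N5:collider[open]; N0:fork[blocks] ⇒ blocked
  3. N1 ← N0 → N5 → N6 ← N2 — N0:fork[blocks]; N5:chain[open]; N6:collider[open] ⇒ blocked
  4. N1 ← N0 → N2 — N0:fork[blocks] ⇒ blocked
Because an active path exists, N1 and N2 are not d-separated.

No — N1 and N2 are not d-separated given {N0, N3, N4, N6}.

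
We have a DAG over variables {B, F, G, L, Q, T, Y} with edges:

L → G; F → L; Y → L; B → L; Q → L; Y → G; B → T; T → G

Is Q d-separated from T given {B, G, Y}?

We examine all 3 paths between Q and T:
Path 1: Q → L → G ← T
  L is a chain and L is not conditioned on; G is a collider and G is conditioned on, which opens it — no node blocks this path, so it is active.
Path 2: Q → L ← Y → G ← T
  Y is a fork here and Y is conditioned on, so the path is blocked at Y.
Path 3: Q → L ← B → T
  B is a fork here and B is conditioned on, so the path is blocked at B.
Because an active path exists, Q and T are not d-separated.

No — Q and T are not d-separated given {B, G, Y}.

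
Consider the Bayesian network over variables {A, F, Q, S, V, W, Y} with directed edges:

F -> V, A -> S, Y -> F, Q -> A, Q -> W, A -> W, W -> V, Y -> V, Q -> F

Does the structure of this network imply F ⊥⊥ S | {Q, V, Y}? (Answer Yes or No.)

No — F and S are not d-separated given {Q, V, Y}.

We examine all 6 paths between F and S:
Path 1: F ← Q → A → S
  Q is a fork here and Q is conditioned on, so the path is blocked at Q.
Path 2: F ← Q → W ← A → S
  Q is a fork here and Q is conditioned on, so the path is blocked at Q.
Path 3: F → V ← W ← Q → A → S
  Q is a fork here and Q is conditioned on, so the path is blocked at Q.
Path 4: F → V ← W ← A → S
  V is a collider and V is conditioned on, which opens it; W is a chain and W is not conditioned on; A is a fork and A is not conditioned on — no node blocks this path, so it is active.
Path 5: F ← Y → V ← W ← Q → A → S
  Y is a fork here and Y is conditioned on, so the path is blocked at Y.
Path 6: F ← Y → V ← W ← A → S
  Y is a fork here and Y is conditioned on, so the path is blocked at Y.
Because an active path exists, F and S are not d-separated.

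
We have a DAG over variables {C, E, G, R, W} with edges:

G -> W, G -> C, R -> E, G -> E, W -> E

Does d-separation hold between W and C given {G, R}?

We examine all 2 paths between W and C:
Path 1: W ← G → C
  G is a fork here and G is conditioned on, so the path is blocked at G.
Path 2: W → E ← G → C
  E is a collider here and neither E nor any of its descendants is conditioned on, so the collider stays closed — the path is blocked at E.
Since every path is blocked, d-separation holds.

Yes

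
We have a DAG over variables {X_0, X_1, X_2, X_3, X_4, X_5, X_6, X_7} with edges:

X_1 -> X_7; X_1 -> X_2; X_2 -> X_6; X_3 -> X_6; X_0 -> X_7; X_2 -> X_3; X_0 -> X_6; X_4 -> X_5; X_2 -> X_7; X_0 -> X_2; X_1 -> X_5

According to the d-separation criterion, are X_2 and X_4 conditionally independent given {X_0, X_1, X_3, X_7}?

5 paths connect X_2 and X_4; each must be blocked for d-separation to hold:
Path 1: X_2 ← X_0 → X_7 ← X_1 → X_5 ← X_4
  X_0 is a fork here and X_0 is conditioned on, so the path is blocked at X_0.
Path 2: X_2 → X_6 ← X_0 → X_7 ← X_1 → X_5 ← X_4
  X_6 is a collider here and neither X_6 nor any of its descendants is conditioned on, so the collider stays closed — the path is blocked at X_6.
Path 3: X_2 ← X_1 → X_5 ← X_4
  X_1 is a fork here and X_1 is conditioned on, so the path is blocked at X_1.
Path 4: X_2 → X_7 ← X_1 → X_5 ← X_4
  X_1 is a fork here and X_1 is conditioned on, so the path is blocked at X_1.
Path 5: X_2 → X_3 → X_6 ← X_0 → X_7 ← X_1 → X_5 ← X_4
  X_3 is a chain here and X_3 is conditioned on, so the path is blocked at X_3.
All paths are blocked; X_2 ⊥ X_4 | {X_0, X_1, X_3, X_7} holds.

Yes — X_2 and X_4 are d-separated given {X_0, X_1, X_3, X_7}.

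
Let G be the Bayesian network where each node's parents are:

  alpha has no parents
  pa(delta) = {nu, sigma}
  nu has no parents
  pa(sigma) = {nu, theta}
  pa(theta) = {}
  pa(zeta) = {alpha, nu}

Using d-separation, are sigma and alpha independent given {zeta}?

Enumerating the 2 paths from sigma to alpha and testing each for blocking by {zeta}:
Path 1: sigma → delta ← nu → zeta ← alpha
  delta is a collider here and neither delta nor any of its descendants is conditioned on, so the collider stays closed — the path is blocked at delta.
Path 2: sigma ← nu → zeta ← alpha
  nu is a fork and nu is not conditioned on; zeta is a collider and zeta is conditioned on, which opens it — no node blocks this path, so it is active.
Since the path sigma ← nu → zeta ← alpha is active, sigma and alpha are not d-separated given {zeta}.

No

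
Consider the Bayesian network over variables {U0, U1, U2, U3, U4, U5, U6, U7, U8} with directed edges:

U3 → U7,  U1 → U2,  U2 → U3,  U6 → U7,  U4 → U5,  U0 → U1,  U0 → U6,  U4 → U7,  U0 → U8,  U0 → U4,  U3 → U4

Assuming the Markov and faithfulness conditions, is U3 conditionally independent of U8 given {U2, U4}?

There are 5 undirected paths between U3 and U8; checking each against the conditioning set {U2, U4}:
  1. U3 ← U2 ← U1 ← U0 → U8 — U2:chain[blocks]; U1:chain[open]; U0:fork[open] ⇒ blocked
  2. U3 → U7 ← U6 ← U0 → U8 — U7:collider[blocks]; U6:chain[open]; U0:fork[open] ⇒ blocked
  3. U3 → U7 ← U4 ← U0 → U8 — U7:collider[blocks]; U4:chain[blocks]; U0:fork[open] ⇒ blocked
  4. U3 → U4 ← U0 → U8 — U4:collider[open]; U0:fork[open] ⇒ active
  5. U3 → U4 → U7 ← U6 ← U0 → U8 — U4:chain[blocks]; U7:collider[blocks]; U6:chain[open]; U0:fork[open] ⇒ blocked
Since the path U3 → U4 ← U0 → U8 is active, U3 and U8 are not d-separated given {U2, U4}.

No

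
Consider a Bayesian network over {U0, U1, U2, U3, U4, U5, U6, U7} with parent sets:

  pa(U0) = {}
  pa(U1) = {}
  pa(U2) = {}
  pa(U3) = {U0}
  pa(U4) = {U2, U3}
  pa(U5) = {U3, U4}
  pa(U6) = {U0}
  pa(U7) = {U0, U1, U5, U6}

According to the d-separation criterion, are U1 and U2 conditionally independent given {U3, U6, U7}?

Enumerating the 6 paths from U1 to U2 and testing each for blocking by {U3, U6, U7}:
Path 1: U1 → U7 ← U5 ← U4 ← U2
  U7 is a collider and U7 is conditioned on, which opens it; U5 is a chain and U5 is not conditioned on; U4 is a chain and U4 is not conditioned on — no node blocks this path, so it is active.
Path 2: U1 → U7 ← U5 ← U3 → U4 ← U2
  U3 is a fork here and U3 is conditioned on, so the path is blocked at U3.
Path 3: U1 → U7 ← U0 → U3 → U4 ← U2
  U3 is a chain here and U3 is conditioned on, so the path is blocked at U3.
Path 4: U1 → U7 ← U0 → U3 → U5 ← U4 ← U2
  U3 is a chain here and U3 is conditioned on, so the path is blocked at U3.
Path 5: U1 → U7 ← U6 ← U0 → U3 → U4 ← U2
  U6 is a chain here and U6 is conditioned on, so the path is blocked at U6.
Path 6: U1 → U7 ← U6 ← U0 → U3 → U5 ← U4 ← U2
  U6 is a chain here and U6 is conditioned on, so the path is blocked at U6.
Because an active path exists, U1 and U2 are not d-separated.

No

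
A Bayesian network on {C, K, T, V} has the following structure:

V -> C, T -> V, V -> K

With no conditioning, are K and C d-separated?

The only undirected path from K to C is:
Path 1: K ← V → C
  V is a fork and V is not conditioned on — no node blocks this path, so it is active.
Since the path K ← V → C is active, K and C are not d-separated given ∅.

No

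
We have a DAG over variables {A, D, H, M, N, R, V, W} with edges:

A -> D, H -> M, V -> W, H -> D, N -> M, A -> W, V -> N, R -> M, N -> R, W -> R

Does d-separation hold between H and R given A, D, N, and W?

Enumerating the 6 paths from H to R and testing each for blocking by {A, D, N, W}:
Path 1: H → M ← R
  M is a collider here and neither M nor any of its descendants is conditioned on, so the collider stays closed — the path is blocked at M.
Path 2: H → M ← N → R
  M is a collider here and neither M nor any of its descendants is conditioned on, so the collider stays closed — the path is blocked at M.
Path 3: H → M ← N ← V → W → R
  M is a collider here and neither M nor any of its descendants is conditioned on, so the collider stays closed — the path is blocked at M.
Path 4: H → D ← A → W → R
  A is a fork here and A is conditioned on, so the path is blocked at A.
Path 5: H → D ← A → W ← V → N → R
  A is a fork here and A is conditioned on, so the path is blocked at A.
Path 6: H → D ← A → W ← V → N → M ← R
  A is a fork here and A is conditioned on, so the path is blocked at A.
Every path is blocked, so H and R are d-separated given {A, D, N, W}.

Yes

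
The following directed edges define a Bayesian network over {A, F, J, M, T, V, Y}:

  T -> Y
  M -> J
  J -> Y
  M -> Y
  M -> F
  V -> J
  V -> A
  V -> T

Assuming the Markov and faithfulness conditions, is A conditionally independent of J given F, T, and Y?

No — A and J are not d-separated given {F, T, Y}.

Enumerating the 3 paths from A to J and testing each for blocking by {F, T, Y}:
  1. A ← V → T → Y ← J — V:fork[open]; T:chain[blocks]; Y:collider[open] ⇒ blocked
  2. A ← V → T → Y ← M → J — V:fork[open]; T:chain[blocks]; Y:collider[open]; M:fork[open] ⇒ blocked
  3. A ← V → J — V:fork[open] ⇒ active
Since the path A ← V → J is active, A and J are not d-separated given {F, T, Y}.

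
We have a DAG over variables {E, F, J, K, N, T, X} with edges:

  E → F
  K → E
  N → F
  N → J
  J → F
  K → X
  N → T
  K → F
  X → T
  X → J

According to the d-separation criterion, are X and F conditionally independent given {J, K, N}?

We examine all 6 paths between X and F:
Path 1: X → J → F
  J is a chain here and J is conditioned on, so the path is blocked at J.
Path 2: X → J ← N → F
  N is a fork here and N is conditioned on, so the path is blocked at N.
Path 3: X → T ← N → F
  T is a collider here and neither T nor any of its descendants is conditioned on, so the collider stays closed — the path is blocked at T.
Path 4: X → T ← N → J → F
  T is a collider here and neither T nor any of its descendants is conditioned on, so the collider stays closed — the path is blocked at T.
Path 5: X ← K → F
  K is a fork here and K is conditioned on, so the path is blocked at K.
Path 6: X ← K → E → F
  K is a fork here and K is conditioned on, so the path is blocked at K.
Since every path is blocked, d-separation holds.

Yes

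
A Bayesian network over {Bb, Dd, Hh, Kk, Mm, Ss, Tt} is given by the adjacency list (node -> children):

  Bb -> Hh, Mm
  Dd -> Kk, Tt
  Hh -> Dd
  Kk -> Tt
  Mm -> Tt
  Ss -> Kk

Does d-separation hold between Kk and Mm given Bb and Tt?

Enumerating the 4 paths from Kk to Mm and testing each for blocking by {Bb, Tt}:
  1. Kk ← Dd ← Hh ← Bb → Mm — Dd:chain[open]; Hh:chain[open]; Bb:fork[blocks] ⇒ blocked
  2. Kk ← Dd → Tt ← Mm — Dd:fork[open]; Tt:collider[open] ⇒ active
  3. Kk → Tt ← Dd ← Hh ← Bb → Mm — Tt:collider[open]; Dd:chain[open]; Hh:chain[open]; Bb:fork[blocks] ⇒ blocked
  4. Kk → Tt ← Mm — Tt:collider[open] ⇒ active
Since the path Kk ← Dd → Tt ← Mm is active, Kk and Mm are not d-separated given {Bb, Tt}.

No — Kk and Mm are not d-separated given {Bb, Tt}.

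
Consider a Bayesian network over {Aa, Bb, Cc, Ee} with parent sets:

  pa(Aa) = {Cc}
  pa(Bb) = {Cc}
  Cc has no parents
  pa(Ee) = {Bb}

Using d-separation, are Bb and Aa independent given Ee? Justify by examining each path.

No

The only undirected path from Bb to Aa is:
Path 1: Bb ← Cc → Aa
  Cc is a fork and Cc is not conditioned on — no node blocks this path, so it is active.
Because an active path exists, Bb and Aa are not d-separated.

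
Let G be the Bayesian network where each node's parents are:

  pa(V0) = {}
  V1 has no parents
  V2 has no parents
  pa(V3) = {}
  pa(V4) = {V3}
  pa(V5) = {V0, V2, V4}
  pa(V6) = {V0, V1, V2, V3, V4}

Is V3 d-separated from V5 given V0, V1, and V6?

No

Enumerating the 6 paths from V3 to V5 and testing each for blocking by {V0, V1, V6}:
  1. V3 → V4 → V6 ← V2 → V5 — V4:chain[open]; V6:collider[open]; V2:fork[open] ⇒ active
  2. V3 → V4 → V6 ← V0 → V5 — V4:chain[open]; V6:collider[open]; V0:fork[blocks] ⇒ blocked
  3. V3 → V4 → V5 — V4:chain[open] ⇒ active
  4. V3 → V6 ← V4 → V5 — V6:collider[open]; V4:fork[open] ⇒ active
  5. V3 → V6 ← V2 → V5 — V6:collider[open]; V2:fork[open] ⇒ active
  6. V3 → V6 ← V0 → V5 — V6:collider[open]; V0:fork[blocks] ⇒ blocked
At least one path is unblocked, so d-separation fails.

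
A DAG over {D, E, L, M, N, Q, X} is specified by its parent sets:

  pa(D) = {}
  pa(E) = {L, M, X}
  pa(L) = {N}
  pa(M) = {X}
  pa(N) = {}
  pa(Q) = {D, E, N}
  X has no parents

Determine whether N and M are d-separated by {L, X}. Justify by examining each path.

Yes

Enumerating the 4 paths from N to M and testing each for blocking by {L, X}:
Path 1: N → L → E ← X → M
  L is a chain here and L is conditioned on, so the path is blocked at L.
Path 2: N → L → E ← M
  L is a chain here and L is conditioned on, so the path is blocked at L.
Path 3: N → Q ← E ← X → M
  Q is a collider here and neither Q nor any of its descendants is conditioned on, so the collider stays closed — the path is blocked at Q.
Path 4: N → Q ← E ← M
  Q is a collider here and neither Q nor any of its descendants is conditioned on, so the collider stays closed — the path is blocked at Q.
Every path is blocked, so N and M are d-separated given {L, X}.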